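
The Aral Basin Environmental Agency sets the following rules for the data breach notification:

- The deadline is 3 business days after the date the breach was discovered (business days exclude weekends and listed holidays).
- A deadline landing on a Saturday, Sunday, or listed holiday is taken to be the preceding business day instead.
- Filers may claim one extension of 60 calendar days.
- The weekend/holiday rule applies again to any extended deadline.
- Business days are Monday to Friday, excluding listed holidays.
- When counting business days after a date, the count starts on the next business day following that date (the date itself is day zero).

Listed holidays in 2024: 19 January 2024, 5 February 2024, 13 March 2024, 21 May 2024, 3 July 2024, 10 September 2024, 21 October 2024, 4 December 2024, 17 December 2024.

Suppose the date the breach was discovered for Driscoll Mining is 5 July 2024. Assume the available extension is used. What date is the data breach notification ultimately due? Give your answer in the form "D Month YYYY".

Starting the day after 5 July 2024 and counting 3 business days lands on 10 July 2024.
Since 10 July 2024 is a Wednesday and not a holiday, the date is unchanged.
The 60-calendar-day extension moves the deadline from 10 July 2024 to 8 September 2024.
8 September 2024 falls on a Sunday. Rolling to the preceding business day gives 6 September 2024, a Friday.
Final deadline: 6 September 2024.

6 September 2024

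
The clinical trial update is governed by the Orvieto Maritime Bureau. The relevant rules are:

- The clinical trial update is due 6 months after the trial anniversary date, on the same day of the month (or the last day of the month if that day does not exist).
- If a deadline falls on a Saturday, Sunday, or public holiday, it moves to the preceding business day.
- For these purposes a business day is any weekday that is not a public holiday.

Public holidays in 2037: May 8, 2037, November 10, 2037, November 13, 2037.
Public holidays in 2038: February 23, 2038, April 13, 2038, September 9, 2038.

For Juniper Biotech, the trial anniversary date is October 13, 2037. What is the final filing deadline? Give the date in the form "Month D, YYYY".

April 12, 2038

6 months after October 13, 2037, on the same day of the month, is April 13, 2038.
Because April 13, 2038 is a listed holiday, the deadline becomes April 12, 2038 (Monday).
Final deadline: April 12, 2038.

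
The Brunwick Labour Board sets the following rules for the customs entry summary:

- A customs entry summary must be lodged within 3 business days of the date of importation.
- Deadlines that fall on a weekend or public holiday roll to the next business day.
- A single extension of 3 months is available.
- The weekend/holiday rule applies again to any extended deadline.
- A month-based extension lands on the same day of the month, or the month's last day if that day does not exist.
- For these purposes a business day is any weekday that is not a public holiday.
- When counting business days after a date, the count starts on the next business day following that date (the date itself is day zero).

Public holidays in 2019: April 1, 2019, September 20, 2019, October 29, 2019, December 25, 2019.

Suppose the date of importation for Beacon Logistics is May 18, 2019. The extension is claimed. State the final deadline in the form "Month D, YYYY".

August 22, 2019

Starting the day after May 18, 2019 and counting 3 business days lands on May 22, 2019.
May 22, 2019 falls on a Wednesday, which is a business day, so no adjustment is needed.
Applying the 3 months extension: 3 months after May 22, 2019 is August 22, 2019.
Since August 22, 2019 is a Thursday and not a holiday, the date is unchanged.
So the filing is due August 22, 2019.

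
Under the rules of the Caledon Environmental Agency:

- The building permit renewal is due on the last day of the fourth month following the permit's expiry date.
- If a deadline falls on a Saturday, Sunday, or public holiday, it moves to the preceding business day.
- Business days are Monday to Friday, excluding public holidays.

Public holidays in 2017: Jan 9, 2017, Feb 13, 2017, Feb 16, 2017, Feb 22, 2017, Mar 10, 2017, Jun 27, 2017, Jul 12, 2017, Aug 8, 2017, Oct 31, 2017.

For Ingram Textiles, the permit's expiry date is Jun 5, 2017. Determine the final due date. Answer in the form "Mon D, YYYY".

Oct 30, 2017

The fourth month after Jun 5, 2017 is October 2017, whose last day is Oct 31, 2017.
Oct 31, 2017 is a listed holiday; the preceding business day is Oct 30, 2017 (Monday).
Final deadline: Oct 30, 2017.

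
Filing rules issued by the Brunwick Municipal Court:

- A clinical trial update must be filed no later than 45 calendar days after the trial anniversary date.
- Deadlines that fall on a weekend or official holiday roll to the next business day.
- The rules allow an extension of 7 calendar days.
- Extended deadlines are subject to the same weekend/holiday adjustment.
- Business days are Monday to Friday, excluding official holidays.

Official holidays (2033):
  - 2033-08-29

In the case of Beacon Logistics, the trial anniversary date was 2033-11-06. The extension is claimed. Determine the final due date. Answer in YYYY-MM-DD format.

2033-12-28

Adding 45 calendar days to 2033-11-06 gives 2033-12-21.
2033-12-21 falls on a Wednesday, which is a business day, so no adjustment is needed.
With the 7-day extension, 2033-12-21 becomes 2033-12-28.
2033-12-28 (Wednesday) is already a business day.
Final deadline: 2033-12-28.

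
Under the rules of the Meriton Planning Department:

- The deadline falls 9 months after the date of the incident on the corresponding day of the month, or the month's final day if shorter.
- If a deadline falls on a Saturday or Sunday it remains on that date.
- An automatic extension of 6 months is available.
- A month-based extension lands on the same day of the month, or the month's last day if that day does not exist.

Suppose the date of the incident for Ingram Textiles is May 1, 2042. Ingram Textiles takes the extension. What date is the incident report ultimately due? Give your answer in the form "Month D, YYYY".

9 months after May 1, 2042, on the same day of the month, is February 1, 2043.
February 1, 2043 falls on a Sunday. The rules make no weekend/holiday allowance, so it remains February 1, 2043.
Applying the 6 months extension: 6 months after February 1, 2043 is August 1, 2043.
August 1, 2043 is a Saturday; no weekend or holiday adjustment applies.
The final due date is August 1, 2043.

August 1, 2043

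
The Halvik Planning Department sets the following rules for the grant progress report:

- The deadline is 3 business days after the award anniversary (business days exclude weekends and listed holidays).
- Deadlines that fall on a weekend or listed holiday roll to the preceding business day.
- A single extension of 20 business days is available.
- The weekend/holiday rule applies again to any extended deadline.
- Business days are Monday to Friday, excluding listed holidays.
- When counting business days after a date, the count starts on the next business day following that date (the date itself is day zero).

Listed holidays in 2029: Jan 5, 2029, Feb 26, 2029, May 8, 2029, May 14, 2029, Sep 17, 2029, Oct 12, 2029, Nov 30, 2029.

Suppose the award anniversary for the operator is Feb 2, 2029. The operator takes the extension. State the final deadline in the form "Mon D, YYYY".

Mar 8, 2029

3 business days after Feb 2, 2029, excluding weekends and holidays, is Feb 7, 2029.
Since Feb 7, 2029 is a Wednesday and not a holiday, the date is unchanged.
The 20-business-day extension runs from Feb 7, 2029 to Mar 8, 2029.
Mar 8, 2029 is a Thursday and not a listed holiday, so it stands.
Deadline: Mar 8, 2029.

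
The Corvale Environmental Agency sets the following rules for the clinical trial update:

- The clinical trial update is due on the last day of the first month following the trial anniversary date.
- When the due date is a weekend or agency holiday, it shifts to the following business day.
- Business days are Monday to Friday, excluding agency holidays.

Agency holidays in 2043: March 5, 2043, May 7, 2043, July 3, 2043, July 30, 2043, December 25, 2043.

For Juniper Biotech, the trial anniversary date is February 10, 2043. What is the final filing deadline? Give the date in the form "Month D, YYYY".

1 month after February 10, 2043 is March 2043; that month ends on March 31, 2043.
March 31, 2043 falls on a Tuesday, which is a business day, so no adjustment is needed.
So the filing is due March 31, 2043.

March 31, 2043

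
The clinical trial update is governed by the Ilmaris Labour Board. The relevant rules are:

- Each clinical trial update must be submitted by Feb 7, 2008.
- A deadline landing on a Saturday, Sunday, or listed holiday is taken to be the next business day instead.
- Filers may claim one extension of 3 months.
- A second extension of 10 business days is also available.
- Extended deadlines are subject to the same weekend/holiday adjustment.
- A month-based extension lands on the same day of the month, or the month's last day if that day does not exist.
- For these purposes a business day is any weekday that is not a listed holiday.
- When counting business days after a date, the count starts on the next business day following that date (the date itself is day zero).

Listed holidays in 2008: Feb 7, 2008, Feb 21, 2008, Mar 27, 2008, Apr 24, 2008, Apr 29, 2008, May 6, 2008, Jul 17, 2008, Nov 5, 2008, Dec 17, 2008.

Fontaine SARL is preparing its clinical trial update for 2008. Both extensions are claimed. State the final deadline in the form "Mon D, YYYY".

The stated deadline is Feb 7, 2008.
Feb 7, 2008 is a listed holiday, so it moves to the next business day, Feb 8, 2008 (Friday).
The 3 months extension carries Feb 8, 2008 to May 8, 2008.
May 8, 2008 is a Thursday and not a listed holiday, so it stands.
Applying the 10-business-day extension: 10 business days after May 8, 2008 is May 22, 2008.
May 22, 2008 (Thursday) is already a business day.
The final due date is May 22, 2008.

May 22, 2008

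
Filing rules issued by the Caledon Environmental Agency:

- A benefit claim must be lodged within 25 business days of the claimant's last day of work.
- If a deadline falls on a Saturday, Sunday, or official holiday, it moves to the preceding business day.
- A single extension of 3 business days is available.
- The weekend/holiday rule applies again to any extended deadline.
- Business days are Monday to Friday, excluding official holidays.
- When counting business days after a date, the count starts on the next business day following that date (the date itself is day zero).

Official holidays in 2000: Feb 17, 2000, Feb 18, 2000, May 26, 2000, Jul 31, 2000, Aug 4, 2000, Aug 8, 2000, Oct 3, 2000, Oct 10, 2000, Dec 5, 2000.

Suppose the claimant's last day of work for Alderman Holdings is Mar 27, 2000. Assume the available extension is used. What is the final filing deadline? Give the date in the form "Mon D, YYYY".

May 4, 2000

Starting the day after Mar 27, 2000 and counting 25 business days lands on May 1, 2000.
May 1, 2000 (Monday) is already a business day.
The 3-business-day extension runs from May 1, 2000 to May 4, 2000.
May 4, 2000 is a Thursday and not a listed holiday, so it stands.
The final due date is May 4, 2000.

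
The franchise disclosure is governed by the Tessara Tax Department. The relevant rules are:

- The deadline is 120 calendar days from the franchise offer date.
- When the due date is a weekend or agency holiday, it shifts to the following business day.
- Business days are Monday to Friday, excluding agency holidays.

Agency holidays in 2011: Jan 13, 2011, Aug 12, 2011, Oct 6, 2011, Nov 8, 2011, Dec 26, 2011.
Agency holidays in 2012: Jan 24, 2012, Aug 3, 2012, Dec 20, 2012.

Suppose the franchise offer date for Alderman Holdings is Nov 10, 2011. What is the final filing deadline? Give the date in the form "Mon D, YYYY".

120 calendar days after Nov 10, 2011 is Mar 9, 2012.
Mar 9, 2012 is a Friday and not a listed holiday, so it stands.
The final due date is Mar 9, 2012.

Mar 9, 2012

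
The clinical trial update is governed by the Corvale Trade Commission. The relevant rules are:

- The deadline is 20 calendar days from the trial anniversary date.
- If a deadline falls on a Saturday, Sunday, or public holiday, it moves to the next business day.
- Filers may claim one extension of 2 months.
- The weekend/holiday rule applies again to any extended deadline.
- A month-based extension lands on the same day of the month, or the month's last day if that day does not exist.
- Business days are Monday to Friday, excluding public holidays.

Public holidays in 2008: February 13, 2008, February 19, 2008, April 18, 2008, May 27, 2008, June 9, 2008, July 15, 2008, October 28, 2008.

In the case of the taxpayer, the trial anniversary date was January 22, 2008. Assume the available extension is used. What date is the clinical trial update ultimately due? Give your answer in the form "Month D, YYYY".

20 calendar days after January 22, 2008 is February 11, 2008.
Since February 11, 2008 is a Monday and not a holiday, the date is unchanged.
Add 2 months to February 11, 2008: April 11, 2008.
Since April 11, 2008 is a Friday and not a holiday, the date is unchanged.
Deadline: April 11, 2008.

April 11, 2008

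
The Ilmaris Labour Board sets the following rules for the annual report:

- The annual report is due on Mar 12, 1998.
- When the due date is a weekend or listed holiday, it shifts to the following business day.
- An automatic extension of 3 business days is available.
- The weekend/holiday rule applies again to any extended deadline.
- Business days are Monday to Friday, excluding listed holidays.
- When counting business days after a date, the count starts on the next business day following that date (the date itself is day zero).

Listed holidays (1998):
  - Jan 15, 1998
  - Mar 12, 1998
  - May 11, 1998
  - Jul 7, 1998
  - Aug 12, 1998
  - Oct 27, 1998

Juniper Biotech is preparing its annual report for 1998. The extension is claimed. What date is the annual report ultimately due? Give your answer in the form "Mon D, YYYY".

Start from the fixed due date, Mar 12, 1998.
Because Mar 12, 1998 is a listed holiday, the deadline becomes Mar 13, 1998 (Friday).
Applying the 3-business-day extension: 3 business days after Mar 13, 1998 is Mar 18, 1998.
Since Mar 18, 1998 is a Wednesday and not a holiday, the date is unchanged.
Final deadline: Mar 18, 1998.

Mar 18, 1998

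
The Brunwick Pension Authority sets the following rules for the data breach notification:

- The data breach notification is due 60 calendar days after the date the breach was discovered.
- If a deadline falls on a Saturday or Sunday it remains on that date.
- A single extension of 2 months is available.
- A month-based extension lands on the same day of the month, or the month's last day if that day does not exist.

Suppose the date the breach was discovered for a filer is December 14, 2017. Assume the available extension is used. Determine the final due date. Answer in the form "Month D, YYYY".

April 12, 2018

From December 14, 2017, 60 calendar days later is February 12, 2018.
February 12, 2018 falls on a Monday. The rules make no weekend/holiday allowance, so it remains February 12, 2018.
Add 2 months to February 12, 2018: April 12, 2018.
April 12, 2018 is a Thursday; no weekend or holiday adjustment applies.
Deadline: April 12, 2018.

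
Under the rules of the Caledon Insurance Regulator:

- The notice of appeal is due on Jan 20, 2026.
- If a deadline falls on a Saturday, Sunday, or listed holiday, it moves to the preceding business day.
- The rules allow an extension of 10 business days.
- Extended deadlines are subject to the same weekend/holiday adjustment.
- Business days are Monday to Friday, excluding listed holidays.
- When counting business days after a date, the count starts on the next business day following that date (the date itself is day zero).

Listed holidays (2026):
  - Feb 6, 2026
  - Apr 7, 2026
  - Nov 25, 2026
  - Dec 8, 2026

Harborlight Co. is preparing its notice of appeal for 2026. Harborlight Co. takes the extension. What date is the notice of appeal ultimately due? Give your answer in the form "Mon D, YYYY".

Feb 3, 2026

Start from the fixed due date, Jan 20, 2026.
Jan 20, 2026 falls on a Tuesday, which is a business day, so no adjustment is needed.
Applying the 10-business-day extension: 10 business days after Jan 20, 2026 is Feb 3, 2026.
Since Feb 3, 2026 is a Tuesday and not a holiday, the date is unchanged.
Deadline: Feb 3, 2026.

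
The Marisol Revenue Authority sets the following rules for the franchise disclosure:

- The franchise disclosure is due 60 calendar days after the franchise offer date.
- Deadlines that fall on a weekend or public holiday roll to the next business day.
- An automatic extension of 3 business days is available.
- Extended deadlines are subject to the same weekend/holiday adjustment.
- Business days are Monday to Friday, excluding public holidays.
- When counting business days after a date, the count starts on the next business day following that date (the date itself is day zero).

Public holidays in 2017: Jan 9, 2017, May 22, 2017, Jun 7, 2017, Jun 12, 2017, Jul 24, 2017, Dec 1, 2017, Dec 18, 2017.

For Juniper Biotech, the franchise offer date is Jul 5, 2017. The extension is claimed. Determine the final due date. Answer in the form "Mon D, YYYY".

Sep 7, 2017

Trigger date Jul 5, 2017 + 60 calendar days = Sep 3, 2017.
Because Sep 3, 2017 is a Sunday, the deadline becomes Sep 4, 2017 (Monday).
Counting 3 further business days from Sep 4, 2017 reaches Sep 7, 2017.
Since Sep 7, 2017 is a Thursday and not a holiday, the date is unchanged.
Final deadline: Sep 7, 2017.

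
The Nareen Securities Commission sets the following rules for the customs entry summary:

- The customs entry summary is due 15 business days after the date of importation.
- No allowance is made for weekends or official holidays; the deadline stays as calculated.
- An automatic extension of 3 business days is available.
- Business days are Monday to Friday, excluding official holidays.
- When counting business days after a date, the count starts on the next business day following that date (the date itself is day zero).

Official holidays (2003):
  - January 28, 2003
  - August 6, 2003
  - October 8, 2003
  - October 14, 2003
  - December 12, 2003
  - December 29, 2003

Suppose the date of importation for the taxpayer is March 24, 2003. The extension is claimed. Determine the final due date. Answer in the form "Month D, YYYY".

April 17, 2003

Starting the day after March 24, 2003 and counting 15 business days lands on April 14, 2003.
April 14, 2003 falls on a Monday. The rules make no weekend/holiday allowance, so it remains April 14, 2003.
Counting 3 further business days from April 14, 2003 reaches April 17, 2003.
No adjustment is made for weekends or holidays, so April 17, 2003 stands.
Deadline: April 17, 2003.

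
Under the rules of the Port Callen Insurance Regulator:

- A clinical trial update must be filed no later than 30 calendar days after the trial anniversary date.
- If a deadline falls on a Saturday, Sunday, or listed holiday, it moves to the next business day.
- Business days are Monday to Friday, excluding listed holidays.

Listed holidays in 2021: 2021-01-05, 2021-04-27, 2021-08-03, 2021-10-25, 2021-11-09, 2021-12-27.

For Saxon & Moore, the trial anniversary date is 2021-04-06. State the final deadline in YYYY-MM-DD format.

2021-05-06

Adding 30 calendar days to 2021-04-06 gives 2021-05-06.
Since 2021-05-06 is a Thursday and not a holiday, the date is unchanged.
So the filing is due 2021-05-06.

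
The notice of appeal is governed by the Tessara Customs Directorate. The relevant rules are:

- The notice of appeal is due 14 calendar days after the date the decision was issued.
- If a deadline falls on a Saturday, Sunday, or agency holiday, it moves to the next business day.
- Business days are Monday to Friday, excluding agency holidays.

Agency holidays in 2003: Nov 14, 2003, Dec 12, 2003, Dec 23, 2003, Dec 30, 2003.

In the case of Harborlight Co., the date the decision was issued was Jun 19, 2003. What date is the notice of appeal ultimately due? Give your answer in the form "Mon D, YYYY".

14 calendar days after Jun 19, 2003 is Jul 3, 2003.
Jul 3, 2003 falls on a Thursday, which is a business day, so no adjustment is needed.
So the filing is due Jul 3, 2003.

Jul 3, 2003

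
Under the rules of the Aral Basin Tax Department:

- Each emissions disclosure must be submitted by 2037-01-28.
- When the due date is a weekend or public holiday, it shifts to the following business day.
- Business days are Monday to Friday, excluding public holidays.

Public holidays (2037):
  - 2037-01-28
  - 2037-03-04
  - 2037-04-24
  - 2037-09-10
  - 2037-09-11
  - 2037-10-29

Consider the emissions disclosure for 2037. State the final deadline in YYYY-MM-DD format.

The statutory due date is 2037-01-28.
2037-01-28 is a listed holiday; the next business day is 2037-01-29 (Thursday).
Deadline: 2037-01-29.

2037-01-29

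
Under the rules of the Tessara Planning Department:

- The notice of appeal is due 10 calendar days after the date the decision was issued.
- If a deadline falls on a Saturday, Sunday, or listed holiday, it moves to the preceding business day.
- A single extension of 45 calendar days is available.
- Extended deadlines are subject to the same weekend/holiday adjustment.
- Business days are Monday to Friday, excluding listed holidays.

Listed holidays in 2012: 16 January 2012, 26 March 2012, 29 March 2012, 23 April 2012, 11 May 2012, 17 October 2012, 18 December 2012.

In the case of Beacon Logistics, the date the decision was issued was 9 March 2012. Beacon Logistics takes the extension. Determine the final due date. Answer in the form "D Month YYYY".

10 calendar days after 9 March 2012 is 19 March 2012.
19 March 2012 is a Monday and not a listed holiday, so it stands.
Applying the 45-calendar-day extension: 19 March 2012 + 45 days = 3 May 2012.
3 May 2012 is a Thursday and not a listed holiday, so it stands.
So the filing is due 3 May 2012.

3 May 2012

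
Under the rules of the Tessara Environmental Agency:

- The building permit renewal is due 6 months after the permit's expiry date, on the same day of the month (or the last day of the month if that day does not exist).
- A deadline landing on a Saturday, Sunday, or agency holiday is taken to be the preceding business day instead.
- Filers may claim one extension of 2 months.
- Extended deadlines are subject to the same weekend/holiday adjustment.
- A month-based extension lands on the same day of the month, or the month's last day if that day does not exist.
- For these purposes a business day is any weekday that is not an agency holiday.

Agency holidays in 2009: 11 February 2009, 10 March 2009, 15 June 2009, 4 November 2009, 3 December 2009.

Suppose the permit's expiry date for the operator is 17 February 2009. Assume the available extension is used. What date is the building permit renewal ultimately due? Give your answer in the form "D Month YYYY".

16 October 2009

6 months after 17 February 2009, on the same day of the month, is 17 August 2009.
Since 17 August 2009 is a Monday and not a holiday, the date is unchanged.
Applying the 2 months extension: 2 months after 17 August 2009 is 17 October 2009.
Because 17 October 2009 is a Saturday, the deadline becomes 16 October 2009 (Friday).
Final deadline: 16 October 2009.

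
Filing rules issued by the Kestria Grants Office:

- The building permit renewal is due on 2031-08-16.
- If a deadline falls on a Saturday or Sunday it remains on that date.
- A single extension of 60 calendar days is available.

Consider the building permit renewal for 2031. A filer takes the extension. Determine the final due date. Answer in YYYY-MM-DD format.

The stated deadline is 2031-08-16.
No adjustment is made for weekends or holidays, so 2031-08-16 stands.
Applying the 60-calendar-day extension: 2031-08-16 + 60 days = 2031-10-15.
No adjustment is made for weekends or holidays, so 2031-10-15 stands.
So the filing is due 2031-10-15.

2031-10-15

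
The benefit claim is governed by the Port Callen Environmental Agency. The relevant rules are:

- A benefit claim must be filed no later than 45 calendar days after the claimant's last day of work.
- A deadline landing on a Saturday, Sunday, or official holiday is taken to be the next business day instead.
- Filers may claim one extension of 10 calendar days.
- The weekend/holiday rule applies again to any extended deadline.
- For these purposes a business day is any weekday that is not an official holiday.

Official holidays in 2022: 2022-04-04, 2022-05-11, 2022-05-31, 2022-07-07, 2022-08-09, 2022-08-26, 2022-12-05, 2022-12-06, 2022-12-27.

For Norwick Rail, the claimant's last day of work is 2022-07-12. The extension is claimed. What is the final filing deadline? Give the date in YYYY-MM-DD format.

Trigger date 2022-07-12 + 45 calendar days = 2022-08-26.
2022-08-26 is a listed holiday, so it moves to the next business day, 2022-08-29 (Monday).
The 10-calendar-day extension moves the deadline from 2022-08-29 to 2022-09-08.
Since 2022-09-08 is a Thursday and not a holiday, the date is unchanged.
Deadline: 2022-09-08.

2022-09-08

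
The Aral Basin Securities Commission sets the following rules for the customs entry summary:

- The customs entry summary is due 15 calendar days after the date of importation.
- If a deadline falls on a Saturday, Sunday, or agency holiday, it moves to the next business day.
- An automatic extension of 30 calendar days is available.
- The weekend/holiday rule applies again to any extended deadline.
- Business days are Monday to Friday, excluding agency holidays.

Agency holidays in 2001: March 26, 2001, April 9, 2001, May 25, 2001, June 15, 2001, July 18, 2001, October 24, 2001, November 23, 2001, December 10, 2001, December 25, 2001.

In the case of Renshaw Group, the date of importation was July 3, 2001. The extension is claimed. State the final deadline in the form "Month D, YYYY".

Trigger date July 3, 2001 + 15 calendar days = July 18, 2001.
July 18, 2001 falls on a listed holiday. Rolling to the next business day gives July 19, 2001, a Thursday.
With the 30-day extension, July 19, 2001 becomes August 18, 2001.
August 18, 2001 is a Saturday; the next business day is August 20, 2001 (Monday).
Final deadline: August 20, 2001.

August 20, 2001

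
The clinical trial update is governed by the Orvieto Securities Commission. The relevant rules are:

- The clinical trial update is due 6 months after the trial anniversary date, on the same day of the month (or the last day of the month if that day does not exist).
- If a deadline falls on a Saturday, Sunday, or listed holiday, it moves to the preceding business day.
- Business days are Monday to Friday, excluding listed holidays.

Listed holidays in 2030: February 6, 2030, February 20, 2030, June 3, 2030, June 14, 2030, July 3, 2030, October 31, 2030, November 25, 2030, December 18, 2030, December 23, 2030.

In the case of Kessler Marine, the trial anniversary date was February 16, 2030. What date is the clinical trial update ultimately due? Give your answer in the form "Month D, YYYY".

August 16, 2030

6 months after February 16, 2030, on the same day of the month, is August 16, 2030.
August 16, 2030 is a Friday and not a listed holiday, so it stands.
Final deadline: August 16, 2030.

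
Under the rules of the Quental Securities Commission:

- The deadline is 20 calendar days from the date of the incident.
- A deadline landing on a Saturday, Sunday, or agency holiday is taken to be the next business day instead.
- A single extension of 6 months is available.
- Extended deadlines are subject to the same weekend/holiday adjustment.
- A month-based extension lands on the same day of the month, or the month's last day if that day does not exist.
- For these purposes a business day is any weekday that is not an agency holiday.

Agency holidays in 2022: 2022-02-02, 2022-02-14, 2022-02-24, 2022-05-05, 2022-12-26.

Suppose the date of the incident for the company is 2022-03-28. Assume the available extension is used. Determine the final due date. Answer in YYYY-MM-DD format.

2022-10-18

From 2022-03-28, 20 calendar days later is 2022-04-17.
2022-04-17 falls on a Sunday. Rolling to the next business day gives 2022-04-18, a Monday.
Add 6 months to 2022-04-18: 2022-10-18.
2022-10-18 falls on a Tuesday, which is a business day, so no adjustment is needed.
So the filing is due 2022-10-18.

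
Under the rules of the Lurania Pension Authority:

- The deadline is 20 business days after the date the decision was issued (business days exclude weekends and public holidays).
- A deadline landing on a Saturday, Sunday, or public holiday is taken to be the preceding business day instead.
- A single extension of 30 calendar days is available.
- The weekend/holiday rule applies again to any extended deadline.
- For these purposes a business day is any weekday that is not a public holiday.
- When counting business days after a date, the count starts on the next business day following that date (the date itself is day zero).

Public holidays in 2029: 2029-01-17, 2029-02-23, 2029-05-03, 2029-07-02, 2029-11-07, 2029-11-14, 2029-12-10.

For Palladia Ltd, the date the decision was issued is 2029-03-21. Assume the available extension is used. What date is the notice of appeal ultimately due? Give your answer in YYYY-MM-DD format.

Starting the day after 2029-03-21 and counting 20 business days lands on 2029-04-18.
Since 2029-04-18 is a Wednesday and not a holiday, the date is unchanged.
Add the 30 calendar-day extension to 2029-04-18: 2029-05-18.
2029-05-18 is a Friday and not a listed holiday, so it stands.
Final deadline: 2029-05-18.

2029-05-18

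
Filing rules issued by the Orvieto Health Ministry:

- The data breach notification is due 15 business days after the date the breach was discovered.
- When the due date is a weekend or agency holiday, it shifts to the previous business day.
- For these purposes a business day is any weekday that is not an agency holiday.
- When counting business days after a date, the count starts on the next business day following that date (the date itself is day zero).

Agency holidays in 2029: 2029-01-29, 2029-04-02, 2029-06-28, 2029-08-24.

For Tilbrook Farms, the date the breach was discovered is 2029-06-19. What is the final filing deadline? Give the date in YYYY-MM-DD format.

2029-07-11

Starting the day after 2029-06-19 and counting 15 business days lands on 2029-07-11.
2029-07-11 (Wednesday) is already a business day.
So the filing is due 2029-07-11.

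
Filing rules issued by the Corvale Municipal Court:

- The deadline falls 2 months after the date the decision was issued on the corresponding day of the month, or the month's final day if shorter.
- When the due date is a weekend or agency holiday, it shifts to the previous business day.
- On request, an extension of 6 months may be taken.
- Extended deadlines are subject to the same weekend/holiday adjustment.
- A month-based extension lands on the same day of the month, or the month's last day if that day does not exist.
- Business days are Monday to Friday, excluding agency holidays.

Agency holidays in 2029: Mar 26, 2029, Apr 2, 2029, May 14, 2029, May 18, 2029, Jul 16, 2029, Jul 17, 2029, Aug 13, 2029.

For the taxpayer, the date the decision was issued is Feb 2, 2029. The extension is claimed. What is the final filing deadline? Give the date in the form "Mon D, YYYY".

Sep 28, 2029

2 months from Feb 2, 2029 is Apr 2, 2029.
Because Apr 2, 2029 is a listed holiday, the deadline becomes Mar 30, 2029 (Friday).
The 6 months extension carries Mar 30, 2029 to Sep 30, 2029.
Because Sep 30, 2029 is a Sunday, the deadline becomes Sep 28, 2029 (Friday).
So the filing is due Sep 28, 2029.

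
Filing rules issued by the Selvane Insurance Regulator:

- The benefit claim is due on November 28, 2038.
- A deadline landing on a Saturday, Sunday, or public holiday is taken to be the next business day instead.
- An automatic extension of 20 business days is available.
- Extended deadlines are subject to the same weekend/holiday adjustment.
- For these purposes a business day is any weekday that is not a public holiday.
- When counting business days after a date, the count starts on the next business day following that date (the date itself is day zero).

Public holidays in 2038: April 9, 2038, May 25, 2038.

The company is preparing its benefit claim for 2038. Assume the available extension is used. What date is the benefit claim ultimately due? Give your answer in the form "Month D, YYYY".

December 27, 2038

The stated deadline is November 28, 2038.
November 28, 2038 is a Sunday, so it moves to the next business day, November 29, 2038 (Monday).
Counting 20 further business days from November 29, 2038 reaches December 27, 2038.
December 27, 2038 is a Monday and not a listed holiday, so it stands.
Final deadline: December 27, 2038.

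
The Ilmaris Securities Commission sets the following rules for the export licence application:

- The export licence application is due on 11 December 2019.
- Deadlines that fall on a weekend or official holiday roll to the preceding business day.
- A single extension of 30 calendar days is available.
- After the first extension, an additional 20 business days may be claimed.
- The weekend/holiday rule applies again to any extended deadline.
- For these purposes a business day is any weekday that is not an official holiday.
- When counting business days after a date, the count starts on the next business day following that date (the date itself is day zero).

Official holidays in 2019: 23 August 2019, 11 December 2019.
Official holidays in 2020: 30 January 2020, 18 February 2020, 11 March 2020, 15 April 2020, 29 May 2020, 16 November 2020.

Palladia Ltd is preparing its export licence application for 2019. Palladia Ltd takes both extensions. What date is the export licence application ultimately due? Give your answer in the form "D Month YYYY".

Start from the fixed due date, 11 December 2019.
11 December 2019 is a listed holiday; the preceding business day is 10 December 2019 (Tuesday).
With the 30-day extension, 10 December 2019 becomes 9 January 2020.
9 January 2020 falls on a Thursday, which is a business day, so no adjustment is needed.
Applying the 20-business-day extension: 20 business days after 9 January 2020 is 7 February 2020.
7 February 2020 (Friday) is already a business day.
So the filing is due 7 February 2020.

7 February 2020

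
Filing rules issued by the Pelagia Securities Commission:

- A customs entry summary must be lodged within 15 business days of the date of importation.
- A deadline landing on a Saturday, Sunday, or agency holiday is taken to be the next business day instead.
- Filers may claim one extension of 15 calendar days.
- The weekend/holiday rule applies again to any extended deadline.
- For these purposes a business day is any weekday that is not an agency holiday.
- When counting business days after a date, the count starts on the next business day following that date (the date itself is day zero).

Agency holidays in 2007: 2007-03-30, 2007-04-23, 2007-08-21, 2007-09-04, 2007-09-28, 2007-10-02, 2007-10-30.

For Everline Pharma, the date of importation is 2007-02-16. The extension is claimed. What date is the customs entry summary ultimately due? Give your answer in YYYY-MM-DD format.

15 business days after 2007-02-16, excluding weekends and holidays, is 2007-03-09.
Since 2007-03-09 is a Friday and not a holiday, the date is unchanged.
Applying the 15-calendar-day extension: 2007-03-09 + 15 days = 2007-03-24.
2007-03-24 falls on a Saturday. Rolling to the next business day gives 2007-03-26, a Monday.
Final deadline: 2007-03-26.

2007-03-26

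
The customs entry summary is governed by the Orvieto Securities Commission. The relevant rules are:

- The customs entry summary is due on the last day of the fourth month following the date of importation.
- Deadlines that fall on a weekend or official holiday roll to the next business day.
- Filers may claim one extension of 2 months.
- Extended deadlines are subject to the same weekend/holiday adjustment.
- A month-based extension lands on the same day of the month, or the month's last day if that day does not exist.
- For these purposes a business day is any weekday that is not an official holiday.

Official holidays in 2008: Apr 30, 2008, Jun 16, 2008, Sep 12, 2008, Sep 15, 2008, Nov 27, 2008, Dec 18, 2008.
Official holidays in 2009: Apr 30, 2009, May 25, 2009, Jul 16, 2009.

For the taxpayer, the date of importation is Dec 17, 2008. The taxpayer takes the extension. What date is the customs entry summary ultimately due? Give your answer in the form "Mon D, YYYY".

Jul 1, 2009

The fourth month after Dec 17, 2008 is April 2009, whose last day is Apr 30, 2009.
Because Apr 30, 2009 is a listed holiday, the deadline becomes May 1, 2009 (Friday).
The 2 months extension carries May 1, 2009 to Jul 1, 2009.
Jul 1, 2009 falls on a Wednesday, which is a business day, so no adjustment is needed.
Final deadline: Jul 1, 2009.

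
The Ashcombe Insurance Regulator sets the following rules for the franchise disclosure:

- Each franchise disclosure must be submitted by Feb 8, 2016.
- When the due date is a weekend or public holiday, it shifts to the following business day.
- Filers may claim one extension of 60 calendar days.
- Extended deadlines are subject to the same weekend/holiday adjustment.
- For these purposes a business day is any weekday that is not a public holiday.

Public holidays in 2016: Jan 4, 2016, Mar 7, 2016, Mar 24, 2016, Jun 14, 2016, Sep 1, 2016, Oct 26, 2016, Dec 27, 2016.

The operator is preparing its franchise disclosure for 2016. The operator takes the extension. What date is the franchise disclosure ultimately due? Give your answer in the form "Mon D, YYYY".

The statutory due date is Feb 8, 2016.
Feb 8, 2016 is a Monday and not a listed holiday, so it stands.
Add the 60 calendar-day extension to Feb 8, 2016: Apr 8, 2016.
Apr 8, 2016 falls on a Friday, which is a business day, so no adjustment is needed.
Deadline: Apr 8, 2016.

Apr 8, 2016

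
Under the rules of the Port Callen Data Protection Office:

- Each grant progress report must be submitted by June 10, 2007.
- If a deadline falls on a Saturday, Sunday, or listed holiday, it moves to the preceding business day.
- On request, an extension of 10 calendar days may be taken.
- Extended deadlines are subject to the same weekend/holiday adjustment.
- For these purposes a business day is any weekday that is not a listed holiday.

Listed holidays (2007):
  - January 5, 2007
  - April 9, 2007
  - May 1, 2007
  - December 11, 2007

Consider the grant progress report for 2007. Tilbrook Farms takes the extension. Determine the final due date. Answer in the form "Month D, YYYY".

June 18, 2007

The stated deadline is June 10, 2007.
June 10, 2007 is a Sunday, so it moves to the preceding business day, June 8, 2007 (Friday).
Add the 10 calendar-day extension to June 8, 2007: June 18, 2007.
June 18, 2007 falls on a Monday, which is a business day, so no adjustment is needed.
So the filing is due June 18, 2007.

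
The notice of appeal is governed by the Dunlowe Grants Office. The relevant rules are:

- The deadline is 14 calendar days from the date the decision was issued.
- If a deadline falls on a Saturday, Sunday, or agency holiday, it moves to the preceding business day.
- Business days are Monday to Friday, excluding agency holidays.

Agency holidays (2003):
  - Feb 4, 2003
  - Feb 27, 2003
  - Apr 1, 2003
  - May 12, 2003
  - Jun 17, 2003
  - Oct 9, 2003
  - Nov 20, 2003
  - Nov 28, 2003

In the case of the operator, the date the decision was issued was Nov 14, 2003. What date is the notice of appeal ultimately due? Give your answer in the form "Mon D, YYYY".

14 calendar days after Nov 14, 2003 is Nov 28, 2003.
Because Nov 28, 2003 is a listed holiday, the deadline becomes Nov 27, 2003 (Thursday).
Final deadline: Nov 27, 2003.

Nov 27, 2003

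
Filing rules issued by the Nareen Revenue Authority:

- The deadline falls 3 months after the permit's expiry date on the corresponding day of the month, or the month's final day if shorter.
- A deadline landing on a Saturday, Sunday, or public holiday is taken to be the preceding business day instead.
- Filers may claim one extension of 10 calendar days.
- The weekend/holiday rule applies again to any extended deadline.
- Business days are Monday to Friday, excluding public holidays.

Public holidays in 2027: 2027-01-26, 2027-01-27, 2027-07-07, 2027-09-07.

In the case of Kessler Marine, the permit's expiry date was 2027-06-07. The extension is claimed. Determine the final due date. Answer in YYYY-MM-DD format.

Moving 3 months forward from 2027-06-07 on the corresponding day gives 2027-09-07.
2027-09-07 is a listed holiday; the preceding business day is 2027-09-06 (Monday).
With the 10-day extension, 2027-09-06 becomes 2027-09-16.
Since 2027-09-16 is a Thursday and not a holiday, the date is unchanged.
So the filing is due 2027-09-16.

2027-09-16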